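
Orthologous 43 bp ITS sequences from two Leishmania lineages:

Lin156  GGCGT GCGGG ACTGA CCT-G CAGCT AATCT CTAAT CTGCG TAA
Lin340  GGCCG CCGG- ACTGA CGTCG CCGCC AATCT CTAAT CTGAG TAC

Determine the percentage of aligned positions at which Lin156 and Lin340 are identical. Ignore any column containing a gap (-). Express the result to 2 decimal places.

Excluding the 2 gap columns leaves 41 comparable sites.
Mismatches occur at site 4 (G↔C), site 5 (T↔G), site 6 (G↔C), site 17 (C↔G), site 22 (A↔C), site 25 (T↔C), site 39 (C↔A), site 43 (A↔C).
33 of the 41 comparable sites match, so the percent identity is 33/41 × 100 = 80.49%.

80.49%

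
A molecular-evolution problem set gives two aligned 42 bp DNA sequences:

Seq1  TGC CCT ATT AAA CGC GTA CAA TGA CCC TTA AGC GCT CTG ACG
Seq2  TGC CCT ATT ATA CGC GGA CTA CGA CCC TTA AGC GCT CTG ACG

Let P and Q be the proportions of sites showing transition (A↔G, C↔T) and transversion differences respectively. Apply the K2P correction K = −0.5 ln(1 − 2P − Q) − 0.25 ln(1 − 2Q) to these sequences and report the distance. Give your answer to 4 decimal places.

The sequences differ at positions 11 (A/T, transversion), 17 (T/G, transversion), 20 (A/T, transversion), 22 (T/C, transition).
Of the 4 differences, 1 transition and 3 transversions over 42 sites: P = 1/42 = 0.023810, Q = 3/42 = 0.071429.
d = −0.5·ln(0.880951) − 0.25·ln(0.857142) = −0.5·(-0.126753) − 0.25·(-0.154152) = 0.1019.

0.1019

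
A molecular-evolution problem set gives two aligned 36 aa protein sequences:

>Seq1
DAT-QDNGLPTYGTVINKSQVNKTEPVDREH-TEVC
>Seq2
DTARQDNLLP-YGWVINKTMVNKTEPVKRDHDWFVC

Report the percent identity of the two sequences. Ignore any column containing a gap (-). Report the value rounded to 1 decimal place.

69.7%

Excluding the 3 gap columns leaves 33 comparable sites.
Differing sites — 2:A/T; 3:T/A; 8:G/L; 14:T/W; 19:S/T; 20:Q/M; 28:D/K; 30:E/D; 33:T/W; 34:E/F.
23 of the 33 comparable sites match, so the percent identity is 23/33 × 100 = 69.7%.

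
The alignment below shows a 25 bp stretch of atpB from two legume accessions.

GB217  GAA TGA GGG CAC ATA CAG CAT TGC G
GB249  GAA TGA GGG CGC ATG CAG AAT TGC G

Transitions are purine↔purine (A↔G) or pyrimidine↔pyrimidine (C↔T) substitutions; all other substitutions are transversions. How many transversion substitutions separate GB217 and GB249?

1

Mismatches occur at site 11 (A↔G, transition), site 15 (A↔G, transition), site 19 (C↔A, transversion).
Of the 3 differences, 2 transitions and 1 transversion, so the answer is 1.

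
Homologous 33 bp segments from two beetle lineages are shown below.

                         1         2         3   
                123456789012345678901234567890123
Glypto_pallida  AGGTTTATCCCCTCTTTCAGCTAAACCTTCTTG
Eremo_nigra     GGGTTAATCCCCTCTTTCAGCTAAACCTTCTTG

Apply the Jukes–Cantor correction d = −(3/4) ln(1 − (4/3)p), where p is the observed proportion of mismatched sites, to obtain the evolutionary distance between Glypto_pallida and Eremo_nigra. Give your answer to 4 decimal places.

0.0632

Mismatches occur at site 1 (A↔G), site 6 (T↔A).
p = 2/33 = 0.060606.
d = −0.75 · ln(1 − (4/3)·0.060606) = −0.75 · ln(0.919192) = −0.75 · (-0.084260) = 0.0632.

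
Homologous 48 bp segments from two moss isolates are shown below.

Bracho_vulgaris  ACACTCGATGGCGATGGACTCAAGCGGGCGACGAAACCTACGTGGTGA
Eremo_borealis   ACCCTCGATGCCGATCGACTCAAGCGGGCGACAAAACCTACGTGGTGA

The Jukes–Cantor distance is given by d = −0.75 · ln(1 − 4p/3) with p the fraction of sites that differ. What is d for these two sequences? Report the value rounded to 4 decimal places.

0.0883

Mismatches occur at site 3 (A→C), site 11 (G→C), site 16 (G→C), site 33 (G→A).
p = 4/48 = 0.083333.
d = −0.75 · ln(1 − (4/3)·0.083333) = −0.75 · ln(0.888889) = −0.75 · (-0.117783) = 0.0883.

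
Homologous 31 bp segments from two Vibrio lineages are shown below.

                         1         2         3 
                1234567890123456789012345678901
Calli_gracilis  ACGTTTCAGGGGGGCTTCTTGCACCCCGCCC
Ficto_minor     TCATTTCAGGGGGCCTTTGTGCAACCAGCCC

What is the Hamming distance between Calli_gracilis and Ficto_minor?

7

Differing sites — 1:A/T; 3:G/A; 14:G/C; 18:C/T; 19:T/G; 24:C/A; 27:C/A.
That gives 7 mismatches out of 31 aligned sites, so the Hamming distance is 7.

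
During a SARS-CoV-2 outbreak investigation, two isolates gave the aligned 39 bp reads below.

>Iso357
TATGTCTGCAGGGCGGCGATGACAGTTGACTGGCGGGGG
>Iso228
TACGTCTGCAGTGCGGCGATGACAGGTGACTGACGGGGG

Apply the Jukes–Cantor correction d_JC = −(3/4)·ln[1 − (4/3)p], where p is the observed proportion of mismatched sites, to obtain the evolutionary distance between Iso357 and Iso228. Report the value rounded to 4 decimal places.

Mismatches occur at site 3 (T→C), site 12 (G→T), site 26 (T→G), site 33 (G→A).
p = 4/39 = 0.102564.
d = −0.75 · ln(1 − (4/3)·0.102564) = −0.75 · ln(0.863248) = −0.75 · (-0.147053) = 0.1103.

0.1103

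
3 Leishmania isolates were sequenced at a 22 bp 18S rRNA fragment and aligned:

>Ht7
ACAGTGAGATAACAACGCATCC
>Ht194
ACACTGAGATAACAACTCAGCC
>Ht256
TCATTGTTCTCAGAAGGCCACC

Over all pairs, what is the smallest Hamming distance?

3

Pairwise Hamming distances:
  Ht7 vs Ht194: 3
  Ht7 vs Ht256: 10
  Ht194 vs Ht256: 11
The smallest is 3, between Ht7 and Ht194.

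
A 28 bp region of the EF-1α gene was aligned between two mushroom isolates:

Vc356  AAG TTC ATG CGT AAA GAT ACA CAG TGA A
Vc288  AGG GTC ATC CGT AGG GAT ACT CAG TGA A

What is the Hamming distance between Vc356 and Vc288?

Mismatches occur at site 2 (A↔G), site 4 (T↔G), site 9 (G↔C), site 14 (A↔G), site 15 (A↔G), site 21 (A↔T).
That gives 6 mismatches out of 28 aligned sites, so the Hamming distance is 6.

6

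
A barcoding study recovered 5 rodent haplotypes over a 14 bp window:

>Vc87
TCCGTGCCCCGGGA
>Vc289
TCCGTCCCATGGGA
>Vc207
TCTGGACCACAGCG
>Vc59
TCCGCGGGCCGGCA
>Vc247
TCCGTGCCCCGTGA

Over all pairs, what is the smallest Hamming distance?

1

Pairwise Hamming distances:
  Vc87 vs Vc289: 3
  Vc87 vs Vc207: 7
  Vc87 vs Vc59: 4
  Vc87 vs Vc247: 1
  Vc289 vs Vc207: 7
  Vc289 vs Vc59: 7
  Vc289 vs Vc247: 4
  Vc207 vs Vc59: 8
  Vc207 vs Vc247: 8
  Vc59 vs Vc247: 5
The smallest is 1, between Vc87 and Vc247.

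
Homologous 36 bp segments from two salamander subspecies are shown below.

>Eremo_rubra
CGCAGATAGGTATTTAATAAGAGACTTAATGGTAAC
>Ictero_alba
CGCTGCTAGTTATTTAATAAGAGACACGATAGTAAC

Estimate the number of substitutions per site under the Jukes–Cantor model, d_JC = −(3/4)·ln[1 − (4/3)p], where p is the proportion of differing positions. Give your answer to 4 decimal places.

Mismatches occur at site 4 (A↔T), site 6 (A↔C), site 10 (G↔T), site 26 (T↔A), site 27 (T↔C), site 28 (A↔G), site 31 (G↔A).
p = 7/36 = 0.194444.
d = −0.75 · ln(1 − (4/3)·0.194444) = −0.75 · ln(0.740741) = −0.75 · (-0.300104) = 0.2251.

0.2251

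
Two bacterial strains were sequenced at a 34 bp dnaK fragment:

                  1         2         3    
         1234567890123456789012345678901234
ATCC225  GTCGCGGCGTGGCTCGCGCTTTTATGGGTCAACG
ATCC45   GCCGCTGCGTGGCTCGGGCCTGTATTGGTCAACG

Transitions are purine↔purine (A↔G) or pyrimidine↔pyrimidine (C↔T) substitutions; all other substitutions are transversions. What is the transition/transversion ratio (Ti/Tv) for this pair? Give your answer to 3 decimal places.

0.500

Differing sites — 2:T/C (Ti); 6:G/T (Tv); 17:C/G (Tv); 20:T/C (Ti); 22:T/G (Tv); 26:G/T (Tv).
Of the 6 differences, 2 transitions and 4 transversions, so Ti/Tv = 2/4 = 0.500.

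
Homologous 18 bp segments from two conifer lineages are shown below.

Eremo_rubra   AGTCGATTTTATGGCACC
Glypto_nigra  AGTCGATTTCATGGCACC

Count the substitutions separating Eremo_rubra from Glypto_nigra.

1

Differing sites — 10:T/C.
That gives 1 mismatch out of 18 aligned sites, so the Hamming distance is 1.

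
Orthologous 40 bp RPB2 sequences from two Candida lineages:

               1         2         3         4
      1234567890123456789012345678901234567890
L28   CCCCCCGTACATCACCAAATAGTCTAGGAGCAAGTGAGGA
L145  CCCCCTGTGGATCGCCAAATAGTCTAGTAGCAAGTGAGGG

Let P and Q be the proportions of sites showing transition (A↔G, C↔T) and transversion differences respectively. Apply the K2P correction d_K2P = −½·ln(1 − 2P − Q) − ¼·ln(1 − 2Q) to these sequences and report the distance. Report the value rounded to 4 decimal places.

0.1702

Differing sites — 6:C/T (Ti); 9:A/G (Ti); 10:C/G (Tv); 14:A/G (Ti); 28:G/T (Tv); 40:A/G (Ti).
Of the 6 differences, 4 transitions and 2 transversions over 40 sites: P = 4/40 = 0.100000, Q = 2/40 = 0.050000.
d = −0.5·ln(0.750000) − 0.25·ln(0.900000) = −0.5·(-0.287682) − 0.25·(-0.105361) = 0.1702.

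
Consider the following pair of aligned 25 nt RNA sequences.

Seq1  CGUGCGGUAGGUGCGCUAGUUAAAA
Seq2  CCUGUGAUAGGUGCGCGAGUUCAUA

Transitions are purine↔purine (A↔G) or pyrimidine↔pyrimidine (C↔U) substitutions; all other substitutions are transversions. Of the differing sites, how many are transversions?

The sequences differ at positions 2 (G/C, transversion), 5 (C/U, transition), 7 (G/A, transition), 17 (U/G, transversion), 22 (A/C, transversion), 24 (A/U, transversion).
Of the 6 differences, 2 transitions and 4 transversions, so the answer is 4.

4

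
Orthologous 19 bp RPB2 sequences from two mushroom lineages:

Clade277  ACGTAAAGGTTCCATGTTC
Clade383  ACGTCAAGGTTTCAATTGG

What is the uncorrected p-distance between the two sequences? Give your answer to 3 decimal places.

0.316

Differing sites — 5:A/C; 12:C/T; 15:T/A; 16:G/T; 18:T/G; 19:C/G.
There are 6 differences over 19 sites, so p = 6/19 = 0.316.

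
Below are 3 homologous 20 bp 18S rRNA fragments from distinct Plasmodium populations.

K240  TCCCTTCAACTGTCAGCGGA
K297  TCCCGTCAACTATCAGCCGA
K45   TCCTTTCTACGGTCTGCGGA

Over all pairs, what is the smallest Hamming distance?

3

Pairwise Hamming distances:
  K240 vs K297: 3
  K240 vs K45: 4
  K297 vs K45: 7
The smallest is 3, between K240 and K297.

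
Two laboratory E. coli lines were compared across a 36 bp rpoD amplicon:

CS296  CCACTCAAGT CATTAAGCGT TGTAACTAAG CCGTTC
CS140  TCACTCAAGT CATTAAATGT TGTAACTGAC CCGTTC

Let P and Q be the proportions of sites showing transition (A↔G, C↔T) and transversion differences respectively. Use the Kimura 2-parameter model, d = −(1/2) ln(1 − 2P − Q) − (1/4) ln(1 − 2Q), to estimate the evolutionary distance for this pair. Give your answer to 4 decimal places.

0.1581

Differing sites — 1:C/T (Ti); 17:G/A (Ti); 18:C/T (Ti); 28:A/G (Ti); 30:G/C (Tv).
Of the 5 differences, 4 transitions and 1 transversion over 36 sites: P = 4/36 = 0.111111, Q = 1/36 = 0.027778.
d = −0.5·ln(0.750000) − 0.25·ln(0.944444) = −0.5·(-0.287682) − 0.25·(-0.057159) = 0.1581.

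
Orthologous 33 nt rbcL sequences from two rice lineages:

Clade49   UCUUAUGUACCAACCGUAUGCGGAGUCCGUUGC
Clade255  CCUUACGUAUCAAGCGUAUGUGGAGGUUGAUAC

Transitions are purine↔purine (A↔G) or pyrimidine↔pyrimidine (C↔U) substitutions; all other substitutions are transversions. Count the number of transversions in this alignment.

Differing sites — 1:U/C (Ti); 6:U/C (Ti); 10:C/U (Ti); 14:C/G (Tv); 21:C/U (Ti); 26:U/G (Tv); 27:C/U (Ti); 28:C/U (Ti); 30:U/A (Tv); 32:G/A (Ti).
Of the 10 differences, 7 transitions and 3 transversions, so the answer is 3.

3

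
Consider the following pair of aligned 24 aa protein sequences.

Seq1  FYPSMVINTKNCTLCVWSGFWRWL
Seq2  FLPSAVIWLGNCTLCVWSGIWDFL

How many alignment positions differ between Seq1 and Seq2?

8

Mismatches occur at site 2 (Y/L), site 5 (M/A), site 8 (N/W), site 9 (T/L), site 10 (K/G), site 20 (F/I), site 22 (R/D), site 23 (W/F).
That gives 8 mismatches out of 24 aligned sites, so the Hamming distance is 8.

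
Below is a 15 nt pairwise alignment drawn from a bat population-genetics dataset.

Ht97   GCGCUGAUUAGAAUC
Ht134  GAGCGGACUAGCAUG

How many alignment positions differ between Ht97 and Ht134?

Mismatches occur at site 2 (C/A), site 5 (U/G), site 8 (U/C), site 12 (A/C), site 15 (C/G).
That gives 5 mismatches out of 15 aligned sites, so the Hamming distance is 5.

5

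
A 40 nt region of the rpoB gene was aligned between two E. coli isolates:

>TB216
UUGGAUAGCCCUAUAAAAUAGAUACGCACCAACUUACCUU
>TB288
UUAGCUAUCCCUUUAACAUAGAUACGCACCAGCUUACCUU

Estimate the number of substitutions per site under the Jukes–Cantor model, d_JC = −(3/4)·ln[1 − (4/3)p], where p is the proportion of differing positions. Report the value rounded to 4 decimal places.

0.1674

Differing sites — 3:G/A; 5:A/C; 8:G/U; 13:A/U; 17:A/C; 32:A/G.
p = 6/40 = 0.150000.
d = −0.75 · ln(1 − (4/3)·0.150000) = −0.75 · ln(0.800000) = −0.75 · (-0.223144) = 0.1674.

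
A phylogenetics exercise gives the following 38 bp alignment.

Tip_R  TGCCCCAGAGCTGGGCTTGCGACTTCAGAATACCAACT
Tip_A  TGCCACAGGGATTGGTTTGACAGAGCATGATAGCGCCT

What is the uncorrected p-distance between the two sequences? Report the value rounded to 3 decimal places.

0.395

Mismatches occur at site 5 (C/A), site 9 (A/G), site 11 (C/A), site 13 (G/T), site 16 (C/T), site 20 (C/A), site 21 (G/C), site 23 (C/G), site 24 (T/A), site 25 (T/G), site 28 (G/T), site 29 (A/G), site 33 (C/G), site 35 (A/G), site 36 (A/C).
There are 15 differences over 38 sites, so p = 15/38 = 0.395.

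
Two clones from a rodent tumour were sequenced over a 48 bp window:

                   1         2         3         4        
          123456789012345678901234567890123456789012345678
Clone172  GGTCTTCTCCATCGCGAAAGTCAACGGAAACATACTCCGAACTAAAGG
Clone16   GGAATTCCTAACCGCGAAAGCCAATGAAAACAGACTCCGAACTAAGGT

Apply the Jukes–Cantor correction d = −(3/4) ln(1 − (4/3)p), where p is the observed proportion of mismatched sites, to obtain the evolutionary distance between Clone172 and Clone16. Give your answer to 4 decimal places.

0.3041

The sequences differ at positions 3 (T/A), 4 (C/A), 8 (T/C), 9 (C/T), 10 (C/A), 12 (T/C), 21 (T/C), 25 (C/T), 27 (G/A), 33 (T/G), 46 (A/G), 48 (G/T).
p = 12/48 = 0.250000.
d = −0.75 · ln(1 − (4/3)·0.250000) = −0.75 · ln(0.666667) = −0.75 · (-0.405465) = 0.3041.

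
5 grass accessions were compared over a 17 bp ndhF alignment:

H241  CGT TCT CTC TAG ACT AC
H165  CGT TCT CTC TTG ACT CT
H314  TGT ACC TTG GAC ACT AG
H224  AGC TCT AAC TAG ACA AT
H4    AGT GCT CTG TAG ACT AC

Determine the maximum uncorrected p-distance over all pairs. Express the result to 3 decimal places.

0.647

Pairwise Hamming distances:
  H241 vs H165: 3
  H241 vs H314: 8
  H241 vs H224: 6
  H241 vs H4: 3
  H165 vs H314: 10
  H165 vs H224: 7
  H165 vs H4: 6
  H314 vs H224: 11
  H314 vs H4: 7
  H224 vs H4: 7
The largest is 11 mismatches, between H314 and H224; p = 11/17 = 0.647.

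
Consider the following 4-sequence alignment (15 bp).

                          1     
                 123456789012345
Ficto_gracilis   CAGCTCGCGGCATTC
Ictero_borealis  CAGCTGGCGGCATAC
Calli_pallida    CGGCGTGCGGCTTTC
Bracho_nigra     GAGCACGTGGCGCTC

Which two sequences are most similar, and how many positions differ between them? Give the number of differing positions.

Pairwise Hamming distances:
  Ficto_gracilis vs Ictero_borealis: 2
  Ficto_gracilis vs Calli_pallida: 4
  Ficto_gracilis vs Bracho_nigra: 5
  Ictero_borealis vs Calli_pallida: 5
  Ictero_borealis vs Bracho_nigra: 7
  Calli_pallida vs Bracho_nigra: 7
The smallest is 2, between Ficto_gracilis and Ictero_borealis.

2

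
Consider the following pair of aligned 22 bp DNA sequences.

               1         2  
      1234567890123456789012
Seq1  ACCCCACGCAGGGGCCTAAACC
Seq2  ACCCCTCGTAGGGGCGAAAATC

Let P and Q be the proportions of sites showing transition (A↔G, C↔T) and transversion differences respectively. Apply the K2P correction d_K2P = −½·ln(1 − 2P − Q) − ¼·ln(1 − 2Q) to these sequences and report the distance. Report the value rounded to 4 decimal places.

Mismatches occur at site 6 (A/T, transversion), site 9 (C/T, transition), site 16 (C/G, transversion), site 17 (T/A, transversion), site 21 (C/T, transition).
Of the 5 differences, 2 transitions and 3 transversions over 22 sites: P = 2/22 = 0.090909, Q = 3/22 = 0.136364.
d = −0.5·ln(0.681818) − 0.25·ln(0.727272) = −0.5·(-0.382993) − 0.25·(-0.318455) = 0.2711.

0.2711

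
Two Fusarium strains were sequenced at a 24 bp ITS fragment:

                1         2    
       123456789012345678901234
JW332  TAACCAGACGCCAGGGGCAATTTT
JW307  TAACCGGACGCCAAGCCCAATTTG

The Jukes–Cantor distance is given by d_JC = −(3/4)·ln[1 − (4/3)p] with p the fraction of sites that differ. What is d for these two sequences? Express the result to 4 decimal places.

0.2441

The sequences differ at positions 6 (A/G), 14 (G/A), 16 (G/C), 17 (G/C), 24 (T/G).
p = 5/24 = 0.208333.
d = −0.75 · ln(1 − (4/3)·0.208333) = −0.75 · ln(0.722223) = −0.75 · (-0.325421) = 0.2441.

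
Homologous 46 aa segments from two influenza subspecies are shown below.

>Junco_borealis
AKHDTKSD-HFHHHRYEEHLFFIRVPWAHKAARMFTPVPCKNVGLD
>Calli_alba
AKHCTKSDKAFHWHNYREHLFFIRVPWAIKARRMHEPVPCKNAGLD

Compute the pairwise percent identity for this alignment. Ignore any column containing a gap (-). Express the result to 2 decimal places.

Excluding the 1 gap column leaves 45 comparable sites.
Mismatches occur at site 4 (D→C), site 10 (H→A), site 13 (H→W), site 15 (R→N), site 17 (E→R), site 29 (H→I), site 32 (A→R), site 35 (F→H), site 36 (T→E), site 43 (V→A).
35 of the 45 comparable sites match, so the percent identity is 35/45 × 100 = 77.78%.

77.78%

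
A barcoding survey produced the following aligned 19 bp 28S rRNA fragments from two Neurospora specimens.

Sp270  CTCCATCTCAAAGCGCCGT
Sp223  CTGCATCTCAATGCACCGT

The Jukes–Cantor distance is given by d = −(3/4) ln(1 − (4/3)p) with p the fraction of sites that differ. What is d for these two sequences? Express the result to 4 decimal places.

Mismatches occur at site 3 (C↔G), site 12 (A↔T), site 15 (G↔A).
p = 3/19 = 0.157895.
d = −0.75 · ln(1 − (4/3)·0.157895) = −0.75 · ln(0.789473) = −0.75 · (-0.236390) = 0.1773.

0.1773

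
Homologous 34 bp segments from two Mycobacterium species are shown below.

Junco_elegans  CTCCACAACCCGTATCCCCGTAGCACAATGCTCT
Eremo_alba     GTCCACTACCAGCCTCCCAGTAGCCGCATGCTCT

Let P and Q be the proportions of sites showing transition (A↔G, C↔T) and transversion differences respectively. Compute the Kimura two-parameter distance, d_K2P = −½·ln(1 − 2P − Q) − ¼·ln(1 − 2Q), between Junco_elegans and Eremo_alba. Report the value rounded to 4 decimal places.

0.3332

Differing sites — 1:C/G (Tv); 7:A/T (Tv); 11:C/A (Tv); 13:T/C (Ti); 14:A/C (Tv); 19:C/A (Tv); 25:A/C (Tv); 26:C/G (Tv); 27:A/C (Tv).
Of the 9 differences, 1 transition and 8 transversions over 34 sites: P = 1/34 = 0.029412, Q = 8/34 = 0.235294.
d = −0.5·ln(0.705882) − 0.25·ln(0.529412) = −0.5·(-0.348307) − 0.25·(-0.635988) = 0.3332.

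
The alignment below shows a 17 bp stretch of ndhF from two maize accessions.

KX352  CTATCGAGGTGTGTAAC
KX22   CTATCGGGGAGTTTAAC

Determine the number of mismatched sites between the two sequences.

Differing sites — 7:A/G; 10:T/A; 13:G/T.
That gives 3 mismatches out of 17 aligned sites, so the Hamming distance is 3.

3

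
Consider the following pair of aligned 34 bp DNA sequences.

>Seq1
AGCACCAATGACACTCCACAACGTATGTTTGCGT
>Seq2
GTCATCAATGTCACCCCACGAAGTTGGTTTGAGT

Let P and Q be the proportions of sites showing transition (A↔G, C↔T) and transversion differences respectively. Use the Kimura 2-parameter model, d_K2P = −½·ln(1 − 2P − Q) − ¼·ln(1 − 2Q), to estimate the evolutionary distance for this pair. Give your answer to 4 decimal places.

0.3741

Mismatches occur at site 1 (A/G, transition), site 2 (G/T, transversion), site 5 (C/T, transition), site 11 (A/T, transversion), site 15 (T/C, transition), site 20 (A/G, transition), site 22 (C/A, transversion), site 25 (A/T, transversion), site 26 (T/G, transversion), site 32 (C/A, transversion).
Of the 10 differences, 4 transitions and 6 transversions over 34 sites: P = 4/34 = 0.117647, Q = 6/34 = 0.176471.
d = −0.5·ln(0.588235) − 0.25·ln(0.647058) = −0.5·(-0.530629) − 0.25·(-0.435319) = 0.3741.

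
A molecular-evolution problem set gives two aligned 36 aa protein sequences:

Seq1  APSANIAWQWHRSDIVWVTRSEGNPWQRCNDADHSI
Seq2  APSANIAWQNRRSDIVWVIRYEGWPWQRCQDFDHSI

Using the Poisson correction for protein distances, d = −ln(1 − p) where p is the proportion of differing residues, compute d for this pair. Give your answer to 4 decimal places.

0.2162

The sequences differ at positions 10 (W/N), 11 (H/R), 19 (T/I), 21 (S/Y), 24 (N/W), 30 (N/Q), 32 (A/F).
p = 7/36 = 0.194444.
d = −ln(1 − 0.194444) = −ln(0.805556) = 0.2162.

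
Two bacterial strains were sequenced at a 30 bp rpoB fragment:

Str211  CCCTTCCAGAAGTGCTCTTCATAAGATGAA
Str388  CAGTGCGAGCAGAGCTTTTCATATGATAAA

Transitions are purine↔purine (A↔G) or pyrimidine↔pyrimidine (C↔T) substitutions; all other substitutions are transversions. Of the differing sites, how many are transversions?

7

Mismatches occur at site 2 (C/A, transversion), site 3 (C/G, transversion), site 5 (T/G, transversion), site 7 (C/G, transversion), site 10 (A/C, transversion), site 13 (T/A, transversion), site 17 (C/T, transition), site 24 (A/T, transversion), site 28 (G/A, transition).
Of the 9 differences, 2 transitions and 7 transversions, so the answer is 7.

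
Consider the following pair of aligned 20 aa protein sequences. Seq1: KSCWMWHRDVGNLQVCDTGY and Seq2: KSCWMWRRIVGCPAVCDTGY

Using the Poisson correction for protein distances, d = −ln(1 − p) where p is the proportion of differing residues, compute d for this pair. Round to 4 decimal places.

Mismatches occur at site 7 (H↔R), site 9 (D↔I), site 12 (N↔C), site 13 (L↔P), site 14 (Q↔A).
p = 5/20 = 0.250000.
d = −ln(1 − 0.250000) = −ln(0.750000) = 0.2877.

0.2877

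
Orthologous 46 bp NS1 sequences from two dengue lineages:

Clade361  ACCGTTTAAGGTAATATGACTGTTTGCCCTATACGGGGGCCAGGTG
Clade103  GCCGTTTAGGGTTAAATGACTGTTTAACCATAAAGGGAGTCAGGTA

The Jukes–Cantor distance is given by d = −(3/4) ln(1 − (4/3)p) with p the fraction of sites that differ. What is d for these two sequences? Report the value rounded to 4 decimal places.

0.3547

Differing sites — 1:A/G; 9:A/G; 13:A/T; 15:T/A; 26:G/A; 27:C/A; 30:T/A; 31:A/T; 32:T/A; 34:C/A; 38:G/A; 40:C/T; 46:G/A.
p = 13/46 = 0.282609.
d = −0.75 · ln(1 − (4/3)·0.282609) = −0.75 · ln(0.623188) = −0.75 · (-0.472907) = 0.3547.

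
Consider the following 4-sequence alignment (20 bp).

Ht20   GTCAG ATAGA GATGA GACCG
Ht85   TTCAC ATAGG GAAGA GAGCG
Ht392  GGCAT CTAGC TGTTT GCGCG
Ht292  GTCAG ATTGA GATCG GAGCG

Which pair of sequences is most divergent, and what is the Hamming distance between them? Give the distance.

Pairwise Hamming distances:
  Ht20 vs Ht85: 5
  Ht20 vs Ht392: 10
  Ht20 vs Ht292: 4
  Ht85 vs Ht392: 11
  Ht85 vs Ht292: 7
  Ht392 vs Ht292: 10
The largest is 11, between Ht85 and Ht392.

11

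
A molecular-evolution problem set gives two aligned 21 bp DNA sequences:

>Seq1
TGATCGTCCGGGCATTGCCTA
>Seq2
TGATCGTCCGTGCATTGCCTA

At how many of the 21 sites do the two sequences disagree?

1

A single mismatch occurs at site 11 (G→T).
That gives 1 mismatch out of 21 aligned sites, so the Hamming distance is 1.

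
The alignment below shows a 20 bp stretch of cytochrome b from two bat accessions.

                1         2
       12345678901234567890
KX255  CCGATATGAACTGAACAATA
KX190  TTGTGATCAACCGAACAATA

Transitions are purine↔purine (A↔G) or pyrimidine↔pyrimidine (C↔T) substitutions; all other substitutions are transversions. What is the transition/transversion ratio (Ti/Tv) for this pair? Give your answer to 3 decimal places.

1.000

Differing sites — 1:C/T (Ti); 2:C/T (Ti); 4:A/T (Tv); 5:T/G (Tv); 8:G/C (Tv); 12:T/C (Ti).
Of the 6 differences, 3 transitions and 3 transversions, so Ti/Tv = 3/3 = 1.000.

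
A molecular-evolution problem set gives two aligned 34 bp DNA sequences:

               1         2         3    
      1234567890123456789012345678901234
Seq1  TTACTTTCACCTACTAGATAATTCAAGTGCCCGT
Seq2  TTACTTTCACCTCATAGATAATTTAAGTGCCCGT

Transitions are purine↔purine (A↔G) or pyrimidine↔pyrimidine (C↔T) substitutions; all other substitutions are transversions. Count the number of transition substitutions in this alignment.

The sequences differ at positions 13 (A/C, transversion), 14 (C/A, transversion), 24 (C/T, transition).
Of the 3 differences, 1 transition and 2 transversions, so the answer is 1.

1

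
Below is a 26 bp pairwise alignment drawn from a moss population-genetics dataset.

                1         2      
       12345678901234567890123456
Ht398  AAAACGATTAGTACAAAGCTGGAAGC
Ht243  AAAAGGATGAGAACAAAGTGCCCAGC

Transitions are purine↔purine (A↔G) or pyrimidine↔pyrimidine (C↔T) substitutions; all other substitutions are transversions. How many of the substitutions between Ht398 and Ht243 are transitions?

1

Mismatches occur at site 5 (C→G, transversion), site 9 (T→G, transversion), site 12 (T→A, transversion), site 19 (C→T, transition), site 20 (T→G, transversion), site 21 (G→C, transversion), site 22 (G→C, transversion), site 23 (A→C, transversion).
Of the 8 differences, 1 transition and 7 transversions, so the answer is 1.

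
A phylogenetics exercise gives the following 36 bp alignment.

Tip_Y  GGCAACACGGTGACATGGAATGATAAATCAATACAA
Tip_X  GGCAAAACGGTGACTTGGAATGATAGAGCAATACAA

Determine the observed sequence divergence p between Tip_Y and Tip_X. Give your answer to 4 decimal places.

Differing sites — 6:C/A; 15:A/T; 26:A/G; 28:T/G.
There are 4 differences over 36 sites, so p = 4/36 = 0.1111.

0.1111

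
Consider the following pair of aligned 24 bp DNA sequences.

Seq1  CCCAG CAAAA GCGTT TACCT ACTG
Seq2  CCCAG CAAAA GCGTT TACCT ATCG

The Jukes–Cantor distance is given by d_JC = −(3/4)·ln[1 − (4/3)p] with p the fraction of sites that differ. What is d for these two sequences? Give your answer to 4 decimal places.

0.0883

Differing sites — 22:C/T; 23:T/C.
p = 2/24 = 0.083333.
d = −0.75 · ln(1 − (4/3)·0.083333) = −0.75 · ln(0.888889) = −0.75 · (-0.117783) = 0.0883.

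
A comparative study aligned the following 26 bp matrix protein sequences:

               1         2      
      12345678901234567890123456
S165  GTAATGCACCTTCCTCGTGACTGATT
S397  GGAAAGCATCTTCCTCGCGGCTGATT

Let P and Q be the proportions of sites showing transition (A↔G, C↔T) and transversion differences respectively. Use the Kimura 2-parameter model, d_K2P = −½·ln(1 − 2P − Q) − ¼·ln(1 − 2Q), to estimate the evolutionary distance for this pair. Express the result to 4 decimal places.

0.2256

Mismatches occur at site 2 (T↔G, transversion), site 5 (T↔A, transversion), site 9 (C↔T, transition), site 18 (T↔C, transition), site 20 (A↔G, transition).
Of the 5 differences, 3 transitions and 2 transversions over 26 sites: P = 3/26 = 0.115385, Q = 2/26 = 0.076923.
d = −0.5·ln(0.692307) − 0.25·ln(0.846154) = −0.5·(-0.367726) − 0.25·(-0.167054) = 0.2256.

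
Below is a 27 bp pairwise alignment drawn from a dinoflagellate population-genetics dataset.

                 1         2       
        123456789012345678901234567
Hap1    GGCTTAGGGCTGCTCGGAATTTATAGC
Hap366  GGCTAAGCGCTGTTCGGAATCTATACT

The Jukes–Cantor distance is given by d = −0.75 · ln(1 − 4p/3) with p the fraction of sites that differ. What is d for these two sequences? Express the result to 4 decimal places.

0.2635

Differing sites — 5:T/A; 8:G/C; 13:C/T; 21:T/C; 26:G/C; 27:C/T.
p = 6/27 = 0.222222.
d = −0.75 · ln(1 − (4/3)·0.222222) = −0.75 · ln(0.703704) = −0.75 · (-0.351397) = 0.2635.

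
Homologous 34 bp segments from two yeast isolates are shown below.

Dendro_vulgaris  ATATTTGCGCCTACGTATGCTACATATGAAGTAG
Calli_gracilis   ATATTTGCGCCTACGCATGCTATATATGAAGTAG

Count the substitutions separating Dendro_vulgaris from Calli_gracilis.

Differing sites — 16:T/C; 23:C/T.
That gives 2 mismatches out of 34 aligned sites, so the Hamming distance is 2.

2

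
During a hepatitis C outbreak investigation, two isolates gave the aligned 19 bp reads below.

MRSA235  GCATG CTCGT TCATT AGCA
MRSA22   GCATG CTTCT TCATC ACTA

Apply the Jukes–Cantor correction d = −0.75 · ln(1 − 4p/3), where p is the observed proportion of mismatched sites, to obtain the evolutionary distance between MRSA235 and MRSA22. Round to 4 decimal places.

0.3241

The sequences differ at positions 8 (C/T), 9 (G/C), 15 (T/C), 17 (G/C), 18 (C/T).
p = 5/19 = 0.263158.
d = −0.75 · ln(1 − (4/3)·0.263158) = −0.75 · ln(0.649123) = −0.75 · (-0.432133) = 0.3241.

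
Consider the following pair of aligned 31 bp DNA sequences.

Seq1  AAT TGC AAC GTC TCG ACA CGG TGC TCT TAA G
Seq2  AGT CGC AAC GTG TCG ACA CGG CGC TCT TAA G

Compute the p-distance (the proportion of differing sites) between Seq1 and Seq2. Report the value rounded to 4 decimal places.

0.1290

Differing sites — 2:A/G; 4:T/C; 12:C/G; 22:T/C.
There are 4 differences over 31 sites, so p = 4/31 = 0.1290.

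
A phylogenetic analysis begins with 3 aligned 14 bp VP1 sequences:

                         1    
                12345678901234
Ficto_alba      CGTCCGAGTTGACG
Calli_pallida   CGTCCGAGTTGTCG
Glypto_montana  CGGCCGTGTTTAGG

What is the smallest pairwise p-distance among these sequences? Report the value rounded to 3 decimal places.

Pairwise Hamming distances:
  Ficto_alba vs Calli_pallida: 1
  Ficto_alba vs Glypto_montana: 4
  Calli_pallida vs Glypto_montana: 5
The smallest is 1 mismatch, between Ficto_alba and Calli_pallida; p = 1/14 = 0.071.

0.071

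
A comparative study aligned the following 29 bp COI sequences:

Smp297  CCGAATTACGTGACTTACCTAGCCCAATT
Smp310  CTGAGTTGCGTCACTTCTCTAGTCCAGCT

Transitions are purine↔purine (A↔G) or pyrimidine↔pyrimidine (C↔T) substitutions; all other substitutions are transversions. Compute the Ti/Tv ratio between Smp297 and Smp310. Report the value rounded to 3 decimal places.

Differing sites — 2:C/T (Ti); 5:A/G (Ti); 8:A/G (Ti); 12:G/C (Tv); 17:A/C (Tv); 18:C/T (Ti); 23:C/T (Ti); 27:A/G (Ti); 28:T/C (Ti).
Of the 9 differences, 7 transitions and 2 transversions, so Ti/Tv = 7/2 = 3.500.

3.500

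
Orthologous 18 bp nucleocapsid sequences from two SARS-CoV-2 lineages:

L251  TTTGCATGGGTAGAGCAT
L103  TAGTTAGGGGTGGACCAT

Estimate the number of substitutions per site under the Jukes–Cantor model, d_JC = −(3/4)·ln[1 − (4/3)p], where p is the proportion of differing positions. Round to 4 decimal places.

Mismatches occur at site 2 (T↔A), site 3 (T↔G), site 4 (G↔T), site 5 (C↔T), site 7 (T↔G), site 12 (A↔G), site 15 (G↔C).
p = 7/18 = 0.388889.
d = −0.75 · ln(1 − (4/3)·0.388889) = −0.75 · ln(0.481481) = −0.75 · (-0.730889) = 0.5482.

0.5482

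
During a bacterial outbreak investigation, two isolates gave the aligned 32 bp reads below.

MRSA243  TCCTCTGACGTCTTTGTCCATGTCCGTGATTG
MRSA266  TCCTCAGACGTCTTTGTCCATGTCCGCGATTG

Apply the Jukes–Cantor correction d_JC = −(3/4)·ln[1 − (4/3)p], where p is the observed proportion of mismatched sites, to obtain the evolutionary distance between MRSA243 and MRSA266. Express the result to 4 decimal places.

Mismatches occur at site 6 (T→A), site 27 (T→C).
p = 2/32 = 0.062500.
d = −0.75 · ln(1 − (4/3)·0.062500) = −0.75 · ln(0.916667) = −0.75 · (-0.087011) = 0.0653.

0.0653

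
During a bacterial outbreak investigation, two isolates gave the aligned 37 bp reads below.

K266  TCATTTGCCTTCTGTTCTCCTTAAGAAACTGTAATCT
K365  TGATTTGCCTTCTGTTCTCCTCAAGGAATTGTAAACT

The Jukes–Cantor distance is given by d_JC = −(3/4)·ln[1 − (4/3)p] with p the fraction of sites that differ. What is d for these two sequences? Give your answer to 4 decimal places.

0.1490

Mismatches occur at site 2 (C/G), site 22 (T/C), site 26 (A/G), site 29 (C/T), site 35 (T/A).
p = 5/37 = 0.135135.
d = −0.75 · ln(1 − (4/3)·0.135135) = −0.75 · ln(0.819820) = −0.75 · (-0.198670) = 0.1490.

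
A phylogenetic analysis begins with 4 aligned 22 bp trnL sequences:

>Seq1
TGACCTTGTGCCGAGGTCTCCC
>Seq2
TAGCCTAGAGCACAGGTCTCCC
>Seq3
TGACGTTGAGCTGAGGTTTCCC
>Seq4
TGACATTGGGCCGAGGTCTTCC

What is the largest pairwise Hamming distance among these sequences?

8

Pairwise Hamming distances:
  Seq1 vs Seq2: 6
  Seq1 vs Seq3: 4
  Seq1 vs Seq4: 3
  Seq2 vs Seq3: 7
  Seq2 vs Seq4: 8
  Seq3 vs Seq4: 5
The largest is 8, between Seq2 and Seq4.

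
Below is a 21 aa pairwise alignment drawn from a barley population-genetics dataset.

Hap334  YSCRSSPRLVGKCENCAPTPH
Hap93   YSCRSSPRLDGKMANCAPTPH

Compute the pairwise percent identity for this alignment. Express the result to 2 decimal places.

Mismatches occur at site 10 (V/D), site 13 (C/M), site 14 (E/A).
18 of the 21 sites match, so the percent identity is 18/21 × 100 = 85.71%.

85.71%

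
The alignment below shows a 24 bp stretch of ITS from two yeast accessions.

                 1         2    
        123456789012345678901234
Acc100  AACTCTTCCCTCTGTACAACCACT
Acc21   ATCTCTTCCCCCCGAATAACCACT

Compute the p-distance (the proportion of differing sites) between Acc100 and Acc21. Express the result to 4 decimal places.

0.2083

The sequences differ at positions 2 (A/T), 11 (T/C), 13 (T/C), 15 (T/A), 17 (C/T).
There are 5 differences over 24 sites, so p = 5/24 = 0.2083.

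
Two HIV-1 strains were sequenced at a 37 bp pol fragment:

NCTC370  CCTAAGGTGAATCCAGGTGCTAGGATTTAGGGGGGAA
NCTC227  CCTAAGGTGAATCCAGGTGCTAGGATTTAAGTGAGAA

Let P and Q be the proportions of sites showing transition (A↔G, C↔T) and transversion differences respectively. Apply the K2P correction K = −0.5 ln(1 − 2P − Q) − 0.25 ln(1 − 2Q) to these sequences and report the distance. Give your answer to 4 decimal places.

Differing sites — 30:G/A (Ti); 32:G/T (Tv); 34:G/A (Ti).
Of the 3 differences, 2 transitions and 1 transversion over 37 sites: P = 2/37 = 0.054054, Q = 1/37 = 0.027027.
d = −0.5·ln(0.864865) − 0.25·ln(0.945946) = −0.5·(-0.145182) − 0.25·(-0.055570) = 0.0865.

0.0865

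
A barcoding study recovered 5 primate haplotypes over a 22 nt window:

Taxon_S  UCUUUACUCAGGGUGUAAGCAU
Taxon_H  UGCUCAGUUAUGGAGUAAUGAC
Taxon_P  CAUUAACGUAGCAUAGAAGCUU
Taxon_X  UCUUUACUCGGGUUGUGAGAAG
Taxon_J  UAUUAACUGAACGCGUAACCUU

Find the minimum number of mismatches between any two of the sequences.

Pairwise Hamming distances:
  Taxon_S vs Taxon_H: 10
  Taxon_S vs Taxon_P: 10
  Taxon_S vs Taxon_X: 5
  Taxon_S vs Taxon_J: 8
  Taxon_H vs Taxon_P: 16
  Taxon_H vs Taxon_X: 13
  Taxon_H vs Taxon_J: 12
  Taxon_P vs Taxon_X: 14
  Taxon_P vs Taxon_J: 9
  Taxon_X vs Taxon_J: 13
The smallest is 5, between Taxon_S and Taxon_X.

5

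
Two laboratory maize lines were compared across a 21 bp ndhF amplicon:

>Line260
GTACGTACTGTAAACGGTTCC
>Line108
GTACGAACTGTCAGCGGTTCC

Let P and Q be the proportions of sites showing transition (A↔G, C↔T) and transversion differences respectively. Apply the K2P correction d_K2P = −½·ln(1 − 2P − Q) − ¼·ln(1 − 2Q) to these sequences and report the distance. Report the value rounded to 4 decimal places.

0.1585

Mismatches occur at site 6 (T↔A, transversion), site 12 (A↔C, transversion), site 14 (A↔G, transition).
Of the 3 differences, 1 transition and 2 transversions over 21 sites: P = 1/21 = 0.047619, Q = 2/21 = 0.095238.
d = −0.5·ln(0.809524) − 0.25·ln(0.809524) = −0.5·(-0.211309) − 0.25·(-0.211309) = 0.1585.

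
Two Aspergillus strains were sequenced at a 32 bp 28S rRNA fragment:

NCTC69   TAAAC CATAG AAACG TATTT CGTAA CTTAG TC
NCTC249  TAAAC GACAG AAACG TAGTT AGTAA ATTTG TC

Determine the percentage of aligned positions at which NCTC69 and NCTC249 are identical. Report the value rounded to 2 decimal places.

The sequences differ at positions 6 (C/G), 8 (T/C), 18 (T/G), 21 (C/A), 26 (C/A), 29 (A/T).
26 of the 32 sites match, so the percent identity is 26/32 × 100 = 81.25%.

81.25%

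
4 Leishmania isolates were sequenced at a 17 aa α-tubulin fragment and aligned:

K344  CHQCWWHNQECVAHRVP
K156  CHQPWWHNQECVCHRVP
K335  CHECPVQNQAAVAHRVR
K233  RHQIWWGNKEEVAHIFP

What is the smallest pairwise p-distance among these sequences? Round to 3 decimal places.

0.118

Pairwise Hamming distances:
  K344 vs K156: 2
  K344 vs K335: 7
  K344 vs K233: 7
  K156 vs K335: 9
  K156 vs K233: 8
  K335 vs K233: 12
The smallest is 2 mismatches, between K344 and K156; p = 2/17 = 0.118.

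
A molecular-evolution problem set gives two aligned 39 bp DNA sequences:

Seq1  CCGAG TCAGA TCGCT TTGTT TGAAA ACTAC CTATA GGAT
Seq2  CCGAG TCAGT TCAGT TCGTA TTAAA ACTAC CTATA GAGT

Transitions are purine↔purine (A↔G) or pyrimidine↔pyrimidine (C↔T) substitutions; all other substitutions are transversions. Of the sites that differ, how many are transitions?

Mismatches occur at site 10 (A→T, transversion), site 13 (G→A, transition), site 14 (C→G, transversion), site 17 (T→C, transition), site 20 (T→A, transversion), site 22 (G→T, transversion), site 37 (G→A, transition), site 38 (A→G, transition).
Of the 8 differences, 4 transitions and 4 transversions, so the answer is 4.

4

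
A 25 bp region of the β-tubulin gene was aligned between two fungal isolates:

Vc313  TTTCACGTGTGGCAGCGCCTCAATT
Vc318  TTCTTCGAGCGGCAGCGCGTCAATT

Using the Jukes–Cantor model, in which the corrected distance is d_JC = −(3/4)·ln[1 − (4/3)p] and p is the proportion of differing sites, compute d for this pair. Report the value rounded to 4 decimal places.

Mismatches occur at site 3 (T→C), site 4 (C→T), site 5 (A→T), site 8 (T→A), site 10 (T→C), site 19 (C→G).
p = 6/25 = 0.240000.
d = −0.75 · ln(1 − (4/3)·0.240000) = −0.75 · ln(0.680000) = −0.75 · (-0.385662) = 0.2892.

0.2892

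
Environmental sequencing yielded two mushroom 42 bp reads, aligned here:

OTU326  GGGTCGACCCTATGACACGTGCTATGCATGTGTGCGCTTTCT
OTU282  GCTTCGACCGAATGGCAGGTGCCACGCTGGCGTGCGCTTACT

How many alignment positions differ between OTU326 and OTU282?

The sequences differ at positions 2 (G/C), 3 (G/T), 10 (C/G), 11 (T/A), 15 (A/G), 18 (C/G), 23 (T/C), 25 (T/C), 28 (A/T), 29 (T/G), 31 (T/C), 40 (T/A).
That gives 12 mismatches out of 42 aligned sites, so the Hamming distance is 12.

12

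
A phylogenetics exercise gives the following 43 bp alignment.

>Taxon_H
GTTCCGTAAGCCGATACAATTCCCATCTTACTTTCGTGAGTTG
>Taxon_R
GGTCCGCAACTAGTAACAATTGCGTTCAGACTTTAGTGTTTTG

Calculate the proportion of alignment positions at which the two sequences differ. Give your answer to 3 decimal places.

Mismatches occur at site 2 (T/G), site 7 (T/C), site 10 (G/C), site 11 (C/T), site 12 (C/A), site 14 (A/T), site 15 (T/A), site 22 (C/G), site 24 (C/G), site 25 (A/T), site 28 (T/A), site 29 (T/G), site 35 (C/A), site 39 (A/T), site 40 (G/T).
There are 15 differences over 43 sites, so p = 15/43 = 0.349.

0.349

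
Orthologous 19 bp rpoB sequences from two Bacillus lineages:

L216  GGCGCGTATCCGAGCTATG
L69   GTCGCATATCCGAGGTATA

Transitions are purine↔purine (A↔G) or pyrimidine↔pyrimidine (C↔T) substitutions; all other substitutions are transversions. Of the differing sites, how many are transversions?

2

Differing sites — 2:G/T (Tv); 6:G/A (Ti); 15:C/G (Tv); 19:G/A (Ti).
Of the 4 differences, 2 transitions and 2 transversions, so the answer is 2.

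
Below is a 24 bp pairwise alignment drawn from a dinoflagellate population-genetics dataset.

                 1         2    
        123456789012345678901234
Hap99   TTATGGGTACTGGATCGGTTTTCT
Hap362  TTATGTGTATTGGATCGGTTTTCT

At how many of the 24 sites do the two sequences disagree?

2

Differing sites — 6:G/T; 10:C/T.
That gives 2 mismatches out of 24 aligned sites, so the Hamming distance is 2.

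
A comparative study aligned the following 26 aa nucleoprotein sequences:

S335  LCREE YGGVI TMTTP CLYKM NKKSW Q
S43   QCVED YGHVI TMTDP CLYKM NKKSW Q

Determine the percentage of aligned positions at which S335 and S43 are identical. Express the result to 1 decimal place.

Differing sites — 1:L/Q; 3:R/V; 5:E/D; 8:G/H; 14:T/D.
21 of the 26 sites match, so the percent identity is 21/26 × 100 = 80.8%.

80.8%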